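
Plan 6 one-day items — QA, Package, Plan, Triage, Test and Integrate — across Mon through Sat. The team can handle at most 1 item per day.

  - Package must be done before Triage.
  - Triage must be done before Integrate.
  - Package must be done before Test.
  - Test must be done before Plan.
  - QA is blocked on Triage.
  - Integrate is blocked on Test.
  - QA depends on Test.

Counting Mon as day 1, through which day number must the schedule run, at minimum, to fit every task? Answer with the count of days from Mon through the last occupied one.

The precedence chain requires at least 3 distinct days.
With at most 1 per day and 6 tasks, at least 6 days are needed.
6 works (last occupied day: Sat): for example Plan=Sat; Triage=Wed; Test=Tue; Integrate=Fri; QA=Thu; Package=Mon.

6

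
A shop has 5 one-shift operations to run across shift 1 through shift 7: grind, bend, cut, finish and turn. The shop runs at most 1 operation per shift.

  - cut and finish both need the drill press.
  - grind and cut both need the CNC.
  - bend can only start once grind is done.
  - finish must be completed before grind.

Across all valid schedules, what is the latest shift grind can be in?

Precedence pushes grind to at least shift 2; downstream work caps grind at shift 6.
grind at shift 6 is achievable: finish -> shift 1, grind -> shift 6, cut -> shift 2, turn -> shift 3, bend -> shift 7.

shift 6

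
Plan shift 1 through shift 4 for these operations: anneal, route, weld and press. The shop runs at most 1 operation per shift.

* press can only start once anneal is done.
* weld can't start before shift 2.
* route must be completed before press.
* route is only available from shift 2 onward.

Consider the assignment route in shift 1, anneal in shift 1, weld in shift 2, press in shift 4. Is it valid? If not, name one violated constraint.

press can only start once anneal is done — holds.
route must be completed before press — holds.
route is only available from shift 2 onward — violated.
The shop runs at most 1 operation per shift — violated.
weld can't start before shift 2 — holds.

No. route is only available from shift 2 onward is not satisfied.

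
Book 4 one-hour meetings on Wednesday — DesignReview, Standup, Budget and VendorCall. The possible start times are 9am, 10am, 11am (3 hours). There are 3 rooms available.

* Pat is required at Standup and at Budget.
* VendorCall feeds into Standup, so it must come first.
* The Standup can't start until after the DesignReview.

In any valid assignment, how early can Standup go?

10am

Precedence pushes Standup to at least 10am.
Standup at 10am is achievable: VendorCall -> 9am; Budget -> 9am; DesignReview -> 9am; Standup -> 10am.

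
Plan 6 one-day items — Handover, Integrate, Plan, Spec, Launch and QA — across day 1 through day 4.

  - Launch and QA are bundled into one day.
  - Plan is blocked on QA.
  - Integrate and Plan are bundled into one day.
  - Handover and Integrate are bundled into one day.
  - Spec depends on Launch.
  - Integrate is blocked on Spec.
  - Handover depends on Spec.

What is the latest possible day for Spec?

day 3

Precedence pushes Spec to at least day 2; downstream work caps Spec at day 3.
Spec at day 3 is achievable: Integrate -> day 4, Plan -> day 4, Handover -> day 4, Spec -> day 3, Launch -> day 1, QA -> day 1.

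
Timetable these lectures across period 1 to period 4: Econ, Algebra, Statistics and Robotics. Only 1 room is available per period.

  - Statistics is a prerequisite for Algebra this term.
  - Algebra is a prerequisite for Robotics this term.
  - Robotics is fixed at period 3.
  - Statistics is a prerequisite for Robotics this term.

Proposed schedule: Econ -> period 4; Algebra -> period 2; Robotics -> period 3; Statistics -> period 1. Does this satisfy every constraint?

Yes, all constraints hold

Robotics is fixed at period 3 — holds.
Algebra is a prerequisite for Robotics this term — holds.
Statistics is a prerequisite for Algebra this term — holds.
Only 1 room is available per period — holds.
Statistics is a prerequisite for Robotics this term — holds.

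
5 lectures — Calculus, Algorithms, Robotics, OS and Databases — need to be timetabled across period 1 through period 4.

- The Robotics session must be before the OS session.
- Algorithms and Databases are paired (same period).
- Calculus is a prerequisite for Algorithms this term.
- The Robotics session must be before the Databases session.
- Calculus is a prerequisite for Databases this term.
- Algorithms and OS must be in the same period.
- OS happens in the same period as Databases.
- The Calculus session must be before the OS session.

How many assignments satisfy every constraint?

Splitting on Calculus: it can be period 1 (6), period 2 (5), period 3 (3). Listing each branch's schedules as (Algorithms, Robotics, OS, Databases) by period number:
Calculus=period 1: (2,1,2,2) (3,1,3,3) (3,2,3,3) (4,1,4,4) (4,2,4,4) (4,3,4,4) — 6.
Calculus=period 2: (3,1,3,3) (3,2,3,3) (4,1,4,4) (4,2,4,4) (4,3,4,4) — 5.
Calculus=period 3: (4,1,4,4) (4,2,4,4) (4,3,4,4) — 3.
Summing: 6 + 5 + 3 = 14.

14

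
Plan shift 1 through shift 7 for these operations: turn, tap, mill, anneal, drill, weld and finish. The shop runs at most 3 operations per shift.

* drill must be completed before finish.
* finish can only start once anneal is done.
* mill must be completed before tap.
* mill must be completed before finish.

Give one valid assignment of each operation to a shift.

finish=shift 2, turn=shift 2, anneal=shift 1, weld=shift 3, tap=shift 2, mill=shift 1, drill=shift 1

Checking: anneal(shift 1) before finish(shift 2); drill(shift 1) before finish(shift 2); mill(shift 1) before finish(shift 2); mill(shift 1) before tap(shift 2); max 3 per shift (cap 3).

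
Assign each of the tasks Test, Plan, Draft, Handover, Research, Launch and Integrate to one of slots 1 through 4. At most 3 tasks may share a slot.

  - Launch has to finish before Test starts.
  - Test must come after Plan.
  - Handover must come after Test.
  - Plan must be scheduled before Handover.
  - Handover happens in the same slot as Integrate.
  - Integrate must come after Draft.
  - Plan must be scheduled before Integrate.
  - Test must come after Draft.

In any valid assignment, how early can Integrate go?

3

Integrate must be in the same slot as Handover, which can't be before 3, so Integrate is at least 3.
Integrate at 3 is achievable: Test -> 2, Research -> 2, Launch -> 1, Draft -> 1, Handover -> 3, Plan -> 1, Integrate -> 3.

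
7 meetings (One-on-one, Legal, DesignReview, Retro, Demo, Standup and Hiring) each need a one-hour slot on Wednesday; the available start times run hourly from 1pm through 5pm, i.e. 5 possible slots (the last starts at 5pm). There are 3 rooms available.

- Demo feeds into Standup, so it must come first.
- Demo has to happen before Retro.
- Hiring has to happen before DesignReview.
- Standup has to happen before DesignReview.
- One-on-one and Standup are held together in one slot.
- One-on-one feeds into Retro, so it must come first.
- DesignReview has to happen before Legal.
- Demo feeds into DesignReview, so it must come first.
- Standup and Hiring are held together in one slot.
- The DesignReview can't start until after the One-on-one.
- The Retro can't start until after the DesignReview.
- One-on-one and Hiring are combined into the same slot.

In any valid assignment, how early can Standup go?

2pm

Precedence pushes Standup to at least 2pm; downstream work caps Standup at 3pm.
Standup at 2pm is achievable: Legal=4pm, One-on-one=2pm, Hiring=2pm, Demo=1pm, Retro=4pm, Standup=2pm, DesignReview=3pm.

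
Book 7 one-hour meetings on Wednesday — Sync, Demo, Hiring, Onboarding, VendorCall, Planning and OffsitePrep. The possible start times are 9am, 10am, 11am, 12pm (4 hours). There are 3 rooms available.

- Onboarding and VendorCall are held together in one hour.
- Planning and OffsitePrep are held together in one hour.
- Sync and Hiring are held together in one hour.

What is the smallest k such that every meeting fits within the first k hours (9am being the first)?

With at most 3 per hour and 7 meetings, at least 3 hours are needed.
3 works (last occupied hour: 11am): for example Sync -> 9am; Planning -> 11am; Demo -> 9am; Hiring -> 9am; VendorCall -> 10am; OffsitePrep -> 11am; Onboarding -> 10am.

3 hours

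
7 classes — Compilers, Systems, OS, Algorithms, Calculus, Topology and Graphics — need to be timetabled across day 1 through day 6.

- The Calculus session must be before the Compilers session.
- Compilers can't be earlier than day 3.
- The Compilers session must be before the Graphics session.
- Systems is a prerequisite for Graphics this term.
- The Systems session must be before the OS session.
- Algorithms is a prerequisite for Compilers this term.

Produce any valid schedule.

Systems -> day 1, Topology -> day 1, Compilers -> day 3, Algorithms -> day 1, Graphics -> day 4, Calculus -> day 1, OS -> day 2

Checking: Systems(day 1) before Graphics(day 4); Algorithms(day 1) before Compilers(day 3); Compilers(day 3) before Graphics(day 4); Systems(day 1) before OS(day 2); Calculus(day 1) before Compilers(day 3); Compilers=day 3 in [day 3,day 6].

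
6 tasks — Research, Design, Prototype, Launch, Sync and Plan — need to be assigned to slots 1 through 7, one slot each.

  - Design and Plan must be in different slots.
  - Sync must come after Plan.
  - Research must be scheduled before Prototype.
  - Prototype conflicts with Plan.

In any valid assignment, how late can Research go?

Downstream work caps Research at 6.
Research at 6 is achievable: Launch in 1; Research in 6; Prototype in 7; Plan in 1; Sync in 2; Design in 2.

6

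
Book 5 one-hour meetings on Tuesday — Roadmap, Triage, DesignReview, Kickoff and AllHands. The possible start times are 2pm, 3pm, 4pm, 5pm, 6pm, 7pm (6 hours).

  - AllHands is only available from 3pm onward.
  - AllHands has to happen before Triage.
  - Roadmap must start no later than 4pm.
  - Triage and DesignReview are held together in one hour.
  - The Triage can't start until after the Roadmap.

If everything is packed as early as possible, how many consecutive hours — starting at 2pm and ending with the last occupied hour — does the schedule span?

3 hours

The precedence chain requires at least 2 distinct hours.
Propagating the time windows through the other constraints, Triage can't land before 4pm — that is hour 3 counting from 2pm — so the schedule must run through at least 3 hours.
3 works (last occupied hour: 4pm): for example AllHands in 3pm, DesignReview in 4pm, Roadmap in 2pm, Kickoff in 2pm, Triage in 4pm.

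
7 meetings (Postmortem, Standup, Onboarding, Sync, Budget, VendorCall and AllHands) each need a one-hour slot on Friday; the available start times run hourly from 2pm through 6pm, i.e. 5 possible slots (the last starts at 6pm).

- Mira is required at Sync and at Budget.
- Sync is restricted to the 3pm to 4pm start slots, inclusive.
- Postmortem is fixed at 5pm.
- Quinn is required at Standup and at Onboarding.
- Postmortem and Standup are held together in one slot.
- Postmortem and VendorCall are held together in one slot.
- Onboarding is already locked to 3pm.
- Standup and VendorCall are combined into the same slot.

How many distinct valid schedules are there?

Splitting on Sync: it can be 3pm (20), 4pm (20). Listing each branch's schedules as (Postmortem, Standup, Onboarding, Budget, VendorCall, AllHands):
Sync=3pm: (5pm,5pm,3pm,2pm,5pm,2pm) (5pm,5pm,3pm,2pm,5pm,3pm) (5pm,5pm,3pm,2pm,5pm,4pm) (5pm,5pm,3pm,2pm,5pm,5pm) (5pm,5pm,3pm,2pm,5pm,6pm) (5pm,5pm,3pm,4pm,5pm,2pm) (5pm,5pm,3pm,4pm,5pm,3pm) (5pm,5pm,3pm,4pm,5pm,4pm) (5pm,5pm,3pm,4pm,5pm,5pm) (5pm,5pm,3pm,4pm,5pm,6pm) (5pm,5pm,3pm,5pm,5pm,2pm) (5pm,5pm,3pm,5pm,5pm,3pm) (5pm,5pm,3pm,5pm,5pm,4pm) (5pm,5pm,3pm,5pm,5pm,5pm) (5pm,5pm,3pm,5pm,5pm,6pm) (5pm,5pm,3pm,6pm,5pm,2pm) (5pm,5pm,3pm,6pm,5pm,3pm) (5pm,5pm,3pm,6pm,5pm,4pm) (5pm,5pm,3pm,6pm,5pm,5pm) (5pm,5pm,3pm,6pm,5pm,6pm) — 20.
Sync=4pm: (5pm,5pm,3pm,2pm,5pm,2pm) (5pm,5pm,3pm,2pm,5pm,3pm) (5pm,5pm,3pm,2pm,5pm,4pm) (5pm,5pm,3pm,2pm,5pm,5pm) (5pm,5pm,3pm,2pm,5pm,6pm) (5pm,5pm,3pm,3pm,5pm,2pm) (5pm,5pm,3pm,3pm,5pm,3pm) (5pm,5pm,3pm,3pm,5pm,4pm) (5pm,5pm,3pm,3pm,5pm,5pm) (5pm,5pm,3pm,3pm,5pm,6pm) (5pm,5pm,3pm,5pm,5pm,2pm) (5pm,5pm,3pm,5pm,5pm,3pm) (5pm,5pm,3pm,5pm,5pm,4pm) (5pm,5pm,3pm,5pm,5pm,5pm) (5pm,5pm,3pm,5pm,5pm,6pm) (5pm,5pm,3pm,6pm,5pm,2pm) (5pm,5pm,3pm,6pm,5pm,3pm) (5pm,5pm,3pm,6pm,5pm,4pm) (5pm,5pm,3pm,6pm,5pm,5pm) (5pm,5pm,3pm,6pm,5pm,6pm) — 20.
Summing: 20 + 20 = 40.

40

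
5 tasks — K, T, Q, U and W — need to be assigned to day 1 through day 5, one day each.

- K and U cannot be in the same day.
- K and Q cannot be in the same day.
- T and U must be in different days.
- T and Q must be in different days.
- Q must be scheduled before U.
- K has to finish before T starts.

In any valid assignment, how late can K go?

day 4

Downstream work caps K at day 4.
K at day 4 is achievable: U in day 2; Q in day 1; T in day 5; K in day 4; W in day 1.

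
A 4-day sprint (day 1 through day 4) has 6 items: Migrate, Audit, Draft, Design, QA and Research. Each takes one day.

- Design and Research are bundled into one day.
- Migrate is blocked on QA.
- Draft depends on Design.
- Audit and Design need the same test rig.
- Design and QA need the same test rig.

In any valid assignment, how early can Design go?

Downstream work caps Design at day 3.
Design at day 1 is achievable: Research -> day 1, Draft -> day 2, QA -> day 2, Design -> day 1, Migrate -> day 3, Audit -> day 2.

day 1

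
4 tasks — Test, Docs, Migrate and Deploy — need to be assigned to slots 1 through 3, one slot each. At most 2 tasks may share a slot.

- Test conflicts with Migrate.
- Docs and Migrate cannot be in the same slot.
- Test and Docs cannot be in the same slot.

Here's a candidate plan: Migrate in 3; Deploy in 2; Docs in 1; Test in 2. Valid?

At most 2 tasks may share a slot — holds.
Docs and Migrate cannot be in the same slot — holds.
Test and Docs cannot be in the same slot — holds.
Test conflicts with Migrate — holds.

Yes, all constraints hold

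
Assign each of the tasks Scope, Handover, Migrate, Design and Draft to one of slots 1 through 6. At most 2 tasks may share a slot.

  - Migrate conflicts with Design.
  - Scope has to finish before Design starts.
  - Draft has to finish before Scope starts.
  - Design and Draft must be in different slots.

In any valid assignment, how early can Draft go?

1

Downstream work caps Draft at 4.
Draft at 1 is achievable: Scope=2; Design=3; Handover=1; Migrate=2; Draft=1.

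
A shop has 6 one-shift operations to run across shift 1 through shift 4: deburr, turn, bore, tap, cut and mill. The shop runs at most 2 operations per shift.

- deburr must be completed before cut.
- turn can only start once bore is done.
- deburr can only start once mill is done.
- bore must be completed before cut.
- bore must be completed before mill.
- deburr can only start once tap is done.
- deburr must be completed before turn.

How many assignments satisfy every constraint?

2

Enumerating: turn -> shift 4; mill -> shift 2; bore -> shift 1; deburr -> shift 3; cut -> shift 4; tap -> shift 1 | turn=shift 4, tap=shift 2, bore=shift 1, mill=shift 2, deburr=shift 3, cut=shift 4.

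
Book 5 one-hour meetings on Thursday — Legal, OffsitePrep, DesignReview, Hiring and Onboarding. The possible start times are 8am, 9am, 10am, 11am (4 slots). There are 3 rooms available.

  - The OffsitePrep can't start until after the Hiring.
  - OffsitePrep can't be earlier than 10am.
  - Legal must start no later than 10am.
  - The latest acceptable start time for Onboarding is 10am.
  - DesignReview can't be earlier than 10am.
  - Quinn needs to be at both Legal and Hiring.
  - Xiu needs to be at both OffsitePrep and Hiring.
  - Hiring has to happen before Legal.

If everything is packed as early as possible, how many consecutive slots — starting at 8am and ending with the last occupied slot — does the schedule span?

The precedence chain requires at least 2 distinct slots.
With at most 3 per slot and 5 meetings, at least 2 slots are needed.
OffsitePrep can't be placed before 10am — that is slot 3 counting from 8am — so the schedule must run through at least 3 slots.
3 works (last occupied slot: 10am): for example OffsitePrep in 10am; Hiring in 8am; Onboarding in 8am; Legal in 9am; DesignReview in 10am.

3 slots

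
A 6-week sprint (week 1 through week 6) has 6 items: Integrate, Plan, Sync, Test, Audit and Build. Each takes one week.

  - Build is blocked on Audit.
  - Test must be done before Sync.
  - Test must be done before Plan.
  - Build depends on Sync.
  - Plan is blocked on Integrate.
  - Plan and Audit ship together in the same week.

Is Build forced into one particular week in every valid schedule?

No

Build can be week 3 (e.g. Integrate -> week 1, Build -> week 3, Test -> week 1, Audit -> week 2, Plan -> week 2, Sync -> week 2) or week 4 (e.g. Sync=week 2, Integrate=week 1, Audit=week 2, Build=week 4, Test=week 1, Plan=week 2).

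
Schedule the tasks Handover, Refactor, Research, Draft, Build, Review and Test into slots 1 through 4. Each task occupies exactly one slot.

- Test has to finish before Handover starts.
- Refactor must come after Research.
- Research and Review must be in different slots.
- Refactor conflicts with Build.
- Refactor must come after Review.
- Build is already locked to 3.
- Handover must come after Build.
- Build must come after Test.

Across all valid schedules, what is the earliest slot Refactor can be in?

4

Precedence pushes Refactor to at least 2.
Refactor at 4 is achievable: Research in 1; Test in 1; Draft in 1; Build in 3; Review in 2; Refactor in 4; Handover in 4.
Nothing earlier works — the conflict constraints rule out every slot before 4.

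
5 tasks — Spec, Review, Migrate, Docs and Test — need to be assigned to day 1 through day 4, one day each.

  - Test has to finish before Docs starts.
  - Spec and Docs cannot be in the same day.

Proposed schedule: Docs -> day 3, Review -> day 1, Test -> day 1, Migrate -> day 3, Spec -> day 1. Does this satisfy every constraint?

Yes

Spec and Docs cannot be in the same day — holds.
Test has to finish before Docs starts — holds.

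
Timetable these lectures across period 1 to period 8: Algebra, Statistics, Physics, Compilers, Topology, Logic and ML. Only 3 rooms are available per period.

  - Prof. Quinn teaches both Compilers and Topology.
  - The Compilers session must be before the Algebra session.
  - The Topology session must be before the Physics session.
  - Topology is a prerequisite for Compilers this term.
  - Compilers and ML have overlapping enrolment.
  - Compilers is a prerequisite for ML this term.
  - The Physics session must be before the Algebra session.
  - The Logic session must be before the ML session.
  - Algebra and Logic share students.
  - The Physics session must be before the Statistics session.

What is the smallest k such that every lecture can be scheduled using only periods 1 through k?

The precedence chain requires at least 3 distinct periods.
With at most 3 per period and 7 lectures, at least 3 periods are needed.
3 works (last occupied period: period 3): for example Statistics -> period 3, ML -> period 3, Algebra -> period 3, Logic -> period 1, Physics -> period 2, Compilers -> period 2, Topology -> period 1.

3 periods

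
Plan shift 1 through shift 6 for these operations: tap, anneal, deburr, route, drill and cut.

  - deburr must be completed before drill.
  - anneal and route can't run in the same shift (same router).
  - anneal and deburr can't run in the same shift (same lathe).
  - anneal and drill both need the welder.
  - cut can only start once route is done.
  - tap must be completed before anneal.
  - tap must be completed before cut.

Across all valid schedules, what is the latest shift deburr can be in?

shift 5

Downstream work caps deburr at shift 5.
deburr at shift 5 is achievable: tap=shift 1; drill=shift 6; anneal=shift 2; route=shift 1; cut=shift 2; deburr=shift 5.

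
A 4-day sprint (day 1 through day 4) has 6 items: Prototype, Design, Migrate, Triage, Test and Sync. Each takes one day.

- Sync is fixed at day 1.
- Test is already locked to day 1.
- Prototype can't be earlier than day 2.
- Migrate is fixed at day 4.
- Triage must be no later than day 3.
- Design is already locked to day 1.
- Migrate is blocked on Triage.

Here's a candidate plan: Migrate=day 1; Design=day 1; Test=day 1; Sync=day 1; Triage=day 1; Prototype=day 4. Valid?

No — it violates: Migrate is fixed at day 4

Migrate is blocked on Triage — violated.
Sync is fixed at day 1 — holds.
Triage must be no later than day 3 — holds.
Prototype can't be earlier than day 2 — holds.
Design is already locked to day 1 — holds.
Test is already locked to day 1 — holds.
Migrate is fixed at day 4 — violated.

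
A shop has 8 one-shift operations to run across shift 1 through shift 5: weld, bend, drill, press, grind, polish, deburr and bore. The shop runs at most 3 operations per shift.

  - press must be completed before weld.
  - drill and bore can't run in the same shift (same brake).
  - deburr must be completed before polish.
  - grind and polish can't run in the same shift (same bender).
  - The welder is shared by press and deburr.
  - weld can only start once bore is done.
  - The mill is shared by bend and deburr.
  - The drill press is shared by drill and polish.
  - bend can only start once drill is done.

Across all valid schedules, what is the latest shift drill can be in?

Downstream work caps drill at shift 4.
drill at shift 4 is achievable: drill in shift 4, polish in shift 3, deburr in shift 2, grind in shift 1, press in shift 1, bore in shift 1, bend in shift 5, weld in shift 2.

shift 4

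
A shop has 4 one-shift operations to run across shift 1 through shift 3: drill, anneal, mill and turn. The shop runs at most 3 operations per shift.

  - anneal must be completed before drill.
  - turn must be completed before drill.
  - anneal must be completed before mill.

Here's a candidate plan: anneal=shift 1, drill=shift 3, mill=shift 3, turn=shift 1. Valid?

turn must be completed before drill — holds.
anneal must be completed before mill — holds.
The shop runs at most 3 operations per shift — holds.
anneal must be completed before drill — holds.

Yes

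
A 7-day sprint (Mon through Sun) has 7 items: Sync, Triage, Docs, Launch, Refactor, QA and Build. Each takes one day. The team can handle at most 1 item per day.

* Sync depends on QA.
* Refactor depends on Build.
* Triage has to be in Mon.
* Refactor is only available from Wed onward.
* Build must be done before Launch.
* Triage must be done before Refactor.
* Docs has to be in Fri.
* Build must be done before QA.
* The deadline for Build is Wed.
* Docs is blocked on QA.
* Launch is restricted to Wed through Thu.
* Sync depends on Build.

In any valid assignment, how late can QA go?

Thu

Precedence pushes QA to at least Tue; downstream work caps QA at Thu.
QA at Thu is achievable: Build=Tue; Launch=Wed; Docs=Fri; Refactor=Sat; QA=Thu; Sync=Sun; Triage=Mon.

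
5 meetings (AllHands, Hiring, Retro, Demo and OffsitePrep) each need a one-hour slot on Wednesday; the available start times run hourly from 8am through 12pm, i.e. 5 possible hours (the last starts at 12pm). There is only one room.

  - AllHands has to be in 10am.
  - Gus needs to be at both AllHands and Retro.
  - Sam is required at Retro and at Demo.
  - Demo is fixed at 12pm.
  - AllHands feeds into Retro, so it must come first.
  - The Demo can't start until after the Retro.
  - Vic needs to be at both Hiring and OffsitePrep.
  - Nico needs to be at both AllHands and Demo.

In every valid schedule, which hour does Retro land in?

AllHands is fixed at 10am and must come before Retro, so Retro is at least 11am.
Demo is fixed at 12pm and must come after Retro, so Retro is at most 11am.
So Retro must be 11am.

11am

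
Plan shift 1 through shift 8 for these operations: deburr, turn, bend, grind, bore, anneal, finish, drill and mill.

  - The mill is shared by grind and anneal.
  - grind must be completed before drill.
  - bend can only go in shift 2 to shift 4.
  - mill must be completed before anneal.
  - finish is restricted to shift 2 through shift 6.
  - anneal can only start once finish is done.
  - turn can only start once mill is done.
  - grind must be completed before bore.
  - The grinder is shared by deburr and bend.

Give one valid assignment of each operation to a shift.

mill -> shift 1, grind -> shift 1, bend -> shift 2, drill -> shift 2, finish -> shift 2, anneal -> shift 3, deburr -> shift 1, turn -> shift 2, bore -> shift 2

Checking: finish(shift 2) before anneal(shift 3); mill(shift 1) before anneal(shift 3); mill(shift 1) before turn(shift 2); grind(shift 1) before bore(shift 2); grind(shift 1) before drill(shift 2); deburr(shift 1) != bend(shift 2); grind(shift 1) != anneal(shift 3); bend=shift 2 in [shift 2,shift 4]; finish=shift 2 in [shift 2,shift 6].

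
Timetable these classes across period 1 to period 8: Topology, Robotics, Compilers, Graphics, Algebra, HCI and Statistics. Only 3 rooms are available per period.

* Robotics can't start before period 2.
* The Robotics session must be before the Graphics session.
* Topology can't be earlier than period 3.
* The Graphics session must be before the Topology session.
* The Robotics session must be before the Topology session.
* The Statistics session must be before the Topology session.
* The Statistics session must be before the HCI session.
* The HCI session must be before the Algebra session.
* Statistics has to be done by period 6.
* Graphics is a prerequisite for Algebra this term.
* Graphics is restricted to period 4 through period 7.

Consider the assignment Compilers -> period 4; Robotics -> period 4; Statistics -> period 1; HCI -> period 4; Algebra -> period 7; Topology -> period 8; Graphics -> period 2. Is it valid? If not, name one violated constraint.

Statistics has to be done by period 6 — holds.
The Statistics session must be before the HCI session — holds.
The Robotics session must be before the Graphics session — violated.
Graphics is restricted to period 4 through period 7 — violated.
The HCI session must be before the Algebra session — holds.
Only 3 rooms are available per period — holds.
Topology can't be earlier than period 3 — holds.
Robotics can't start before period 2 — holds.
The Robotics session must be before the Topology session — holds.
Graphics is a prerequisite for Algebra this term — holds.
The Statistics session must be before the Topology session — holds.
The Graphics session must be before the Topology session — holds.

No — it violates: The Robotics session must be before the Graphics session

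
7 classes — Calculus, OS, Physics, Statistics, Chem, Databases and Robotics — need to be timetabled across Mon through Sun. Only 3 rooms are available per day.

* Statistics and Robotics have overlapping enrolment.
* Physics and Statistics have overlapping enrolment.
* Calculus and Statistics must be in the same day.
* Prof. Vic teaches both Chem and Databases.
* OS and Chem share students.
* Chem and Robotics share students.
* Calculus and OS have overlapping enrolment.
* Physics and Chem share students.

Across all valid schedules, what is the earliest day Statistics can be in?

Mon

Statistics at Mon is achievable: Calculus=Mon; OS=Tue; Databases=Tue; Chem=Mon; Robotics=Wed; Physics=Tue; Statistics=Mon.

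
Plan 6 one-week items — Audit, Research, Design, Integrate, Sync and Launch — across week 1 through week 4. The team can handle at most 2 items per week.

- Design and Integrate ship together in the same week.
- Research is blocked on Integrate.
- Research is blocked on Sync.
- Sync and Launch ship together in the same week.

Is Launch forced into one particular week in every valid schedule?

Launch can be week 1 (e.g. Design in week 2; Audit in week 3; Sync in week 1; Integrate in week 2; Research in week 3; Launch in week 1) or week 2 (e.g. Design=week 1; Integrate=week 1; Sync=week 2; Research=week 3; Launch=week 2; Audit=week 3).

No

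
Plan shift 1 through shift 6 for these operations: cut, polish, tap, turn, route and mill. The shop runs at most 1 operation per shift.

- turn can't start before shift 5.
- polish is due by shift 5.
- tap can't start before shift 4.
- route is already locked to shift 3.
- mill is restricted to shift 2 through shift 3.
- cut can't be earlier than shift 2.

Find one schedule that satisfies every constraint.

polish in shift 1; mill in shift 2; route in shift 3; cut in shift 6; tap in shift 4; turn in shift 5

Checking: turn=shift 5 in [shift 5,shift 6]; route=shift 3 in [shift 3,shift 3]; tap=shift 4 in [shift 4,shift 6]; cut=shift 6 in [shift 2,shift 6]; mill=shift 2 in [shift 2,shift 3]; polish=shift 1 in [shift 1,shift 5]; max 1 per shift (cap 1).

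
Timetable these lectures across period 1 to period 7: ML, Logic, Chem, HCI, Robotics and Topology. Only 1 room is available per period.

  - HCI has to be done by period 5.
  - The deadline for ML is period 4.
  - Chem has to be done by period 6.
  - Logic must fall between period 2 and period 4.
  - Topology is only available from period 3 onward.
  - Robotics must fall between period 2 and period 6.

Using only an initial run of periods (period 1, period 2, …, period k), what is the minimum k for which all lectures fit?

6

With at most 1 per period and 6 lectures, at least 6 periods are needed.
Topology can't be placed before period 3, so the schedule must run through at least period 3.
6 works (last occupied period: period 6): for example Chem=period 6; ML=period 1; Topology=period 3; Robotics=period 5; Logic=period 2; HCI=period 4.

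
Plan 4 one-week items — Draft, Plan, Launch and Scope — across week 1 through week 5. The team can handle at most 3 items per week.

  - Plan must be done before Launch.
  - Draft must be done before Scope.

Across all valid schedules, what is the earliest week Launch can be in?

week 2

Precedence pushes Launch to at least week 2.
Launch at week 2 is achievable: Launch=week 2, Scope=week 2, Draft=week 1, Plan=week 1.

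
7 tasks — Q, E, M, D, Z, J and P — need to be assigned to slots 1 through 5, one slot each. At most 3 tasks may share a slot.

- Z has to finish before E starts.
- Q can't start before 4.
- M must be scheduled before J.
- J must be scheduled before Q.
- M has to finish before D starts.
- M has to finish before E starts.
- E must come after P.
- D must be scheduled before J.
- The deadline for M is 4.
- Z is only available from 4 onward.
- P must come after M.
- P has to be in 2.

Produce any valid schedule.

Z=4, Q=4, J=3, D=2, M=1, P=2, E=5

Checking: M(1) before E(5); M(1) before D(2); P(2) before E(5); J(3) before Q(4); D(2) before J(3); M(1) before J(3); Z(4) before E(5); M(1) before P(2); Z=4 in [4,5]; P=2 in [2,2]; Q=4 in [4,5]; M=1 in [1,4]; max 2 per slot (cap 3).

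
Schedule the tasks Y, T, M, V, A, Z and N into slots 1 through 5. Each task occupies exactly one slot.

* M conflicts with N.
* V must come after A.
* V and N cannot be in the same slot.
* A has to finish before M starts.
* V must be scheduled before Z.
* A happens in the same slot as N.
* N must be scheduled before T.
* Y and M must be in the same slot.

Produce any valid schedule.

M=2; V=2; T=2; N=1; A=1; Z=3; Y=2

Checking: V(2) before Z(3); N(1) before T(2); A(1) before V(2); A(1) before M(2); V(2) != N(1); M(2) != N(1); Y = M = 2; A = N = 1.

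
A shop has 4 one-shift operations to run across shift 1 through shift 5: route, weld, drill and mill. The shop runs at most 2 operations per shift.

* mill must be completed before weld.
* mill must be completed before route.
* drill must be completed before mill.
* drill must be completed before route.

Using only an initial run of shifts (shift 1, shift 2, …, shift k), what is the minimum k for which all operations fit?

3

The precedence chain requires at least 3 distinct shifts.
With at most 2 per shift and 4 operations, at least 2 shifts are needed.
3 works (last occupied shift: shift 3): for example mill -> shift 2, drill -> shift 1, route -> shift 3, weld -> shift 3.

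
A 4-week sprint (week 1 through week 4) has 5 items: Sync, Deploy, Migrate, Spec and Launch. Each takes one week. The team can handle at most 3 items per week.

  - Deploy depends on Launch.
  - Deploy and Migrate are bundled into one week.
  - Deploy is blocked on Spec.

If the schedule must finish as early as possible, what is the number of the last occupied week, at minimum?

The precedence chain requires at least 2 distinct weeks.
With at most 3 per week and 5 work items, at least 2 weeks are needed.
2 works (last occupied week: week 2): for example Sync -> week 1, Spec -> week 1, Migrate -> week 2, Launch -> week 1, Deploy -> week 2.

week 2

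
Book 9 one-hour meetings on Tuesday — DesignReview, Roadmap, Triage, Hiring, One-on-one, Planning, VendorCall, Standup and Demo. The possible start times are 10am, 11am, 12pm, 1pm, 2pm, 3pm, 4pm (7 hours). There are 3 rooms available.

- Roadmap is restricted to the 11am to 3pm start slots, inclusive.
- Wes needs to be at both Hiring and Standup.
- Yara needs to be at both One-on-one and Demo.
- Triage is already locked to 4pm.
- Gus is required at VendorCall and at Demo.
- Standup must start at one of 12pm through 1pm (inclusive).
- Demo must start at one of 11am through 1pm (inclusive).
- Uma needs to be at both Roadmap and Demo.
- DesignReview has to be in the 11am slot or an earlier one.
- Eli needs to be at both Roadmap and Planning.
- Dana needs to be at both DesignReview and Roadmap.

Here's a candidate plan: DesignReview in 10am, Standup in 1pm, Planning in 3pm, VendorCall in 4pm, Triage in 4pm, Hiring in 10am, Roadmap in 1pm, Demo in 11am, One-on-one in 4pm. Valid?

Yes

Yara needs to be at both One-on-one and Demo — holds.
Demo must start at one of 11am through 1pm (inclusive) — holds.
Eli needs to be at both Roadmap and Planning — holds.
Dana needs to be at both DesignReview and Roadmap — holds.
DesignReview has to be in the 11am slot or an earlier one — holds.
There are 3 rooms available — holds.
Standup must start at one of 12pm through 1pm (inclusive) — holds.
Triage is already locked to 4pm — holds.
Roadmap is restricted to the 11am to 3pm start slots, inclusive — holds.
Gus is required at VendorCall and at Demo — holds.
Uma needs to be at both Roadmap and Demo — holds.
Wes needs to be at both Hiring and Standup — holds.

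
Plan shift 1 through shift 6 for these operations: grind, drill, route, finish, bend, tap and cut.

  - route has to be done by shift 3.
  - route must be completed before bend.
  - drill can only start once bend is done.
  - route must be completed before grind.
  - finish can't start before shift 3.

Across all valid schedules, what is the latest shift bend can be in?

Precedence pushes bend to at least shift 2; downstream work caps bend at shift 5.
bend at shift 5 is achievable: finish in shift 3; grind in shift 2; drill in shift 6; route in shift 1; bend in shift 5; cut in shift 1; tap in shift 1.

shift 5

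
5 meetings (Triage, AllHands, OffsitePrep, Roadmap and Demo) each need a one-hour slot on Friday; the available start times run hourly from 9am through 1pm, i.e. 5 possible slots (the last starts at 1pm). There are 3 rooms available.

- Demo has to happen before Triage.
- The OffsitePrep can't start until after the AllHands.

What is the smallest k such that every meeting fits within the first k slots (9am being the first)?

2 slots

The precedence chain requires at least 2 distinct slots.
With at most 3 per slot and 5 meetings, at least 2 slots are needed.
2 works (last occupied slot: 10am): for example Triage=10am, OffsitePrep=10am, AllHands=9am, Roadmap=9am, Demo=9am.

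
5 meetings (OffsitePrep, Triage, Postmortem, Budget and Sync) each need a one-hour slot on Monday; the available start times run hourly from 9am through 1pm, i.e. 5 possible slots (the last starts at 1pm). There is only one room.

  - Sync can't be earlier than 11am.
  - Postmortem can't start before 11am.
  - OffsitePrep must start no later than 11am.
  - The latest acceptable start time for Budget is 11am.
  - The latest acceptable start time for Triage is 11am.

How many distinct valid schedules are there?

12

Splitting on OffsitePrep: it can be 9am (4), 10am (4), 11am (4). Listing each branch's schedules as (Triage, Postmortem, Budget, Sync):
OffsitePrep=9am: (10am,12pm,11am,1pm) (10am,1pm,11am,12pm) (11am,12pm,10am,1pm) (11am,1pm,10am,12pm) — 4.
OffsitePrep=10am: (9am,12pm,11am,1pm) (9am,1pm,11am,12pm) (11am,12pm,9am,1pm) (11am,1pm,9am,12pm) — 4.
OffsitePrep=11am: (9am,12pm,10am,1pm) (9am,1pm,10am,12pm) (10am,12pm,9am,1pm) (10am,1pm,9am,12pm) — 4.
Summing: 4 + 4 + 4 = 12.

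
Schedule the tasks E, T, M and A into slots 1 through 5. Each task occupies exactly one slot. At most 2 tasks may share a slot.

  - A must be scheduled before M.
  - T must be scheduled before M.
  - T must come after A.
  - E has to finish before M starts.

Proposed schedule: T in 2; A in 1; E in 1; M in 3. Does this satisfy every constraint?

E has to finish before M starts — holds.
T must come after A — holds.
A must be scheduled before M — holds.
T must be scheduled before M — holds.
At most 2 tasks may share a slot — holds.

Yes, all constraints hold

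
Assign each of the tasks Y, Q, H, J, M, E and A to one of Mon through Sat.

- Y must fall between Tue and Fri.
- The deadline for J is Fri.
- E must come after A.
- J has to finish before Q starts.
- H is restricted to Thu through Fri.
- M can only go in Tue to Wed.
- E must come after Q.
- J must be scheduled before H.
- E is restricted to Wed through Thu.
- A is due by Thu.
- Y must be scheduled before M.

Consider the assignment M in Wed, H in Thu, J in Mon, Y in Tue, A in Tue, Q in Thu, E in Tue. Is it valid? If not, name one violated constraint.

No — it violates: E must come after Q

E is restricted to Wed through Thu — violated.
Y must be scheduled before M — holds.
J must be scheduled before H — holds.
J has to finish before Q starts — holds.
The deadline for J is Fri — holds.
H is restricted to Thu through Fri — holds.
A is due by Thu — holds.
Y must fall between Tue and Fri — holds.
E must come after A — violated.
M can only go in Tue to Wed — holds.
E must come after Q — violated.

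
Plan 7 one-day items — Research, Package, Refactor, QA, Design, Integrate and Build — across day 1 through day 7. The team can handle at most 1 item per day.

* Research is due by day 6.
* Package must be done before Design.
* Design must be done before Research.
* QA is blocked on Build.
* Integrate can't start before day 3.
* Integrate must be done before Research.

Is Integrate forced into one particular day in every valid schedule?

Integrate can be day 3 (e.g. Design=day 2; Build=day 5; Integrate=day 3; QA=day 6; Refactor=day 7; Research=day 4; Package=day 1) or day 4 (e.g. Integrate=day 4; QA=day 6; Refactor=day 7; Build=day 3; Package=day 1; Design=day 2; Research=day 5).

No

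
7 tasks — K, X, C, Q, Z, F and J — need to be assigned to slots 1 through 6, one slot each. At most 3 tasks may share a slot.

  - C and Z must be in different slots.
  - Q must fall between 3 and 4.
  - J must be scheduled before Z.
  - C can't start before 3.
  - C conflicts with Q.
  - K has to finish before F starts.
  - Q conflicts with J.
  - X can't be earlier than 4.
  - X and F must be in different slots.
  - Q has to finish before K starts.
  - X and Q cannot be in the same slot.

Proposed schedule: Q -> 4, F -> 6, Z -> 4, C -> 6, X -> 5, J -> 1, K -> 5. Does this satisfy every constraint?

Yes, all constraints hold

X and Q cannot be in the same slot — holds.
K has to finish before F starts — holds.
Q has to finish before K starts — holds.
Q conflicts with J — holds.
X and F must be in different slots — holds.
Q must fall between 3 and 4 — holds.
J must be scheduled before Z — holds.
At most 3 tasks may share a slot — holds.
X can't be earlier than 4 — holds.
C and Z must be in different slots — holds.
C conflicts with Q — holds.
C can't start before 3 — holds.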